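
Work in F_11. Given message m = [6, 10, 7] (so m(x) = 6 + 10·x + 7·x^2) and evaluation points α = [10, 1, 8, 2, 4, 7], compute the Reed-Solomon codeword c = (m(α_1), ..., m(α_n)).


c = [3, 1, 6, 10, 4, 1]

Message polynomial: m(x) = 6 + 10·x + 7·x^2 (mod 11).
For each evaluation point α_i, compute m(α_i) mod 11:
  α_1 = 10: Horner steps 7 → 3 → 3, so m(10) = 3.
  α_2 = 1: Horner steps 7 → 6 → 1, so m(1) = 1.
  α_3 = 8: Horner steps 7 → 0 → 6, so m(8) = 6.
  α_4 = 2: Horner steps 7 → 2 → 10, so m(2) = 10.
  α_5 = 4: Horner steps 7 → 5 → 4, so m(4) = 4.
  α_6 = 7: Horner steps 7 → 4 → 1, so m(7) = 1.
Codeword c = [3, 1, 6, 10, 4, 1] ∈ F_11^6.


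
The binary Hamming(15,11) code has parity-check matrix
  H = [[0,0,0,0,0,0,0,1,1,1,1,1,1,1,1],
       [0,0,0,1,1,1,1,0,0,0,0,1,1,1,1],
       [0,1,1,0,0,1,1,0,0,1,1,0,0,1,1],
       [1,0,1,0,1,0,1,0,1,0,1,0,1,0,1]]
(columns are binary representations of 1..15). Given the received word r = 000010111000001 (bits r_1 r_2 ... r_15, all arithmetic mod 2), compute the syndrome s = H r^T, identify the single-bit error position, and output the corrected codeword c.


s = (1, 1, 0, 0)^T, error position = 12, corrected codeword c = 000010111001001

Compute s = H r^T mod 2 one row at a time:
  s_1 = 1 + 1 + 0 + 0 + 0 + 0 + 0 + 1 = 3 ≡ 1 (mod 2).
  s_2 = 0 + 1 + 0 + 1 + 0 + 0 + 0 + 1 = 3 ≡ 1 (mod 2).
  s_3 = 0 + 0 + 0 + 1 + 0 + 0 + 0 + 1 = 2 ≡ 0 (mod 2).
  s_4 = 0 + 0 + 1 + 1 + 1 + 0 + 0 + 1 = 4 ≡ 0 (mod 2).
s = (1, 1, 0, 0)^T — this equals column 12 of H (binary 1100), so error is at position 12.
Correct: flip bit 12 of r = 000010111000001 to get c = 000010111001001.


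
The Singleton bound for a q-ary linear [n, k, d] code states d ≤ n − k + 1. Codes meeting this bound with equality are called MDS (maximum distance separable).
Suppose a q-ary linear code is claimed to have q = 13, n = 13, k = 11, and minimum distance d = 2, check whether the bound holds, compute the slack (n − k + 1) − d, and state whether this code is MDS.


Singleton RHS = n − k + 1 = 3, slack = 1, bound satisfied, not MDS.

Singleton bound: d ≤ n − k + 1.
Here n = 13, k = 11, so n − k + 1 = 3.
Given d = 2, check d ≤ 3: YES.
Slack = (n − k + 1) − d = 1.
The code is NOT MDS (slack = 1 > 0).
Description: the claimed parameters are [13, 11, 2]_13; such a code would be non-MDS.


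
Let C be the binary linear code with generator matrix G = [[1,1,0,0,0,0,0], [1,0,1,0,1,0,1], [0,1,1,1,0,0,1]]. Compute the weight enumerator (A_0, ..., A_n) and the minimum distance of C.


Weight distribution: A_0 = 1, A_2 = 2, A_4 = 5. Minimum distance d = 2.

Enumerate all 2^3 = 8 messages m ∈ F_2^3.
For each, compute codeword c = mG in F_2^7, then tally its weight.
  m = 000 → c = 0000000, weight = 0.
  m = 100 → c = 1100000, weight = 2.
  m = 010 → c = 1010101, weight = 4.
  m = 110 → c = 0110101, weight = 4.
  m = 001 → c = 0111001, weight = 4.
  m = 101 → c = 1011001, weight = 4.
  m = 011 → c = 1101100, weight = 4.
  m = 111 → c = 0001100, weight = 2.
Tally weights:
  weight 0: 1 codewords.
  weight 2: 2 codewords.
  weight 4: 5 codewords.
Minimum distance d = smallest w > 0 with A_w > 0 = 2.
Sanity: Σ A_w = 8 = 2^3 = 8 ✓.


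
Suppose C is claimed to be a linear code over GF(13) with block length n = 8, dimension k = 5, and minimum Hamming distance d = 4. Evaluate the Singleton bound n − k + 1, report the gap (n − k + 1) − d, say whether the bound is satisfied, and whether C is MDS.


Singleton RHS = n − k + 1 = 4, slack = 0, bound satisfied, MDS.

Singleton bound: d ≤ n − k + 1.
Here n = 8, k = 5, so n − k + 1 = 4.
Given d = 4, check d ≤ 4: YES.
Slack = (n − k + 1) − d = 0.
The code is MDS (slack = 0).
Description: the claimed parameters are [8, 5, 4]_13; such a code would be MDS (meets Singleton bound).


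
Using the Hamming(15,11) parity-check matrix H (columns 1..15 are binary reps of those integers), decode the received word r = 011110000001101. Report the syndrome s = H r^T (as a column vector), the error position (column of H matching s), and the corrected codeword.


s = (1, 1, 1, 0)^T, error position = 14, corrected codeword c = 011110000001111

Compute s = H r^T mod 2 one row at a time:
  s_1 = 0 + 0 + 0 + 0 + 1 + 1 + 0 + 1 = 3 ≡ 1 (mod 2).
  s_2 = 1 + 1 + 0 + 0 + 1 + 1 + 0 + 1 = 5 ≡ 1 (mod 2).
  s_3 = 1 + 1 + 0 + 0 + 0 + 0 + 0 + 1 = 3 ≡ 1 (mod 2).
  s_4 = 0 + 1 + 1 + 0 + 0 + 0 + 1 + 1 = 4 ≡ 0 (mod 2).
s = (1, 1, 1, 0)^T — this equals column 14 of H (binary 1110), so error is at position 14.
Correct: flip bit 14 of r = 011110000001101 to get c = 011110000001111.


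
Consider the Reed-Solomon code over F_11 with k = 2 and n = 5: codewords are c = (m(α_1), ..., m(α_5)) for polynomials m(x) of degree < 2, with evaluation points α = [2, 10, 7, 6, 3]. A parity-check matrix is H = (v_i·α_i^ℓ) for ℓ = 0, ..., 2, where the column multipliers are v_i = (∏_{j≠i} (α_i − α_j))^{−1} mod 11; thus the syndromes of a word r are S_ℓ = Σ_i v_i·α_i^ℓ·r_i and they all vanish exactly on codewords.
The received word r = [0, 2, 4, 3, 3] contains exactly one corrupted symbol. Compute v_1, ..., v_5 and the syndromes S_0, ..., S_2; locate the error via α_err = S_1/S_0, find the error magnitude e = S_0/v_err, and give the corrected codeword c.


S = (6, 3, 7), error at position 4, error magnitude e = 2, c = [0, 2, 4, 1, 3].

Step 1: column multipliers v_i = (∏_{j≠i}(α_i − α_j))^{−1} mod 11.
  i = 1 (α = 2): (2−10)(2−7)(2−6)(2−3) = (−8)·(−5)·(−4)·(−1) = 160 ≡ 6, so v_1 = 6^{−1} = 2 (mod 11).
  i = 2 (α = 10): (10−2)(10−7)(10−6)(10−3) = 8·3·4·7 = 672 ≡ 1, so v_2 = 1^{−1} = 1 (mod 11).
  i = 3 (α = 7): (7−2)(7−10)(7−6)(7−3) = 5·(−3)·1·4 = −60 ≡ 6, so v_3 = 6^{−1} = 2 (mod 11).
  i = 4 (α = 6): (6−2)(6−10)(6−7)(6−3) = 4·(−4)·(−1)·3 = 48 ≡ 4, so v_4 = 4^{−1} = 3 (mod 11).
  i = 5 (α = 3): (3−2)(3−10)(3−7)(3−6) = 1·(−7)·(−4)·(−3) = −84 ≡ 4, so v_5 = 4^{−1} = 3 (mod 11).
  v = [2, 1, 2, 3, 3].
Step 2: syndromes of r = [0, 2, 4, 3, 3] (all sums mod 11).
  S_0 = Σ v_i r_i = 2·0 + 1·2 + 2·4 + 3·3 + 3·3 = 28 ≡ 6.
  S_1 = Σ v_i α_i r_i = 2·2·0 + 1·10·2 + 2·7·4 + 3·6·3 + 3·3·3 = 157 ≡ 3.
  α_i^2 mod 11 = [4, 1, 5, 3, 9].
  S_2 = Σ v_i α_i^2 r_i = 2·4·0 + 1·1·2 + 2·5·4 + 3·3·3 + 3·9·3 = 150 ≡ 7.
  S = (6, 3, 7) ≠ 0, so r is not a codeword (an error is present).
Step 3: locate the error. For a single error e at position i, S_ℓ = v_i·e·α_i^ℓ, so α_err = S_1/S_0.
  S_0^{−1} = 6^{−1} = 2 (mod 11), so α_err = 3·2 = 6 ≡ 6 = α_4. Error position i = 4.
  Consistency check: S_2/S_1 = 7·4 = 28 ≡ 6 = α_err ✓ (single-error assumption holds).
Step 4: error magnitude e = S_0/v_4 = S_0·∏_{j≠4}(α_4 − α_j) = 6·4 = 24 ≡ 2 (mod 11).
Step 5: correct position 4: c_4 = r_4 − e = 3 − 2 ≡ 1 (mod 11). Hence c = [0, 2, 4, 1, 3].
  Check: interpolating c through the α_i gives m(x) = 5 + 3·x (degree < 2) with m(α_i) = c_i for every i, so c is indeed a codeword.


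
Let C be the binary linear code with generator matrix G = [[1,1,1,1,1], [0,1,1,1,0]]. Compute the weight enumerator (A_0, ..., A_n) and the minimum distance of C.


Weight distribution: A_0 = 1, A_2 = 1, A_3 = 1, A_5 = 1. Minimum distance d = 2.

Enumerate all 2^2 = 4 messages m ∈ F_2^2.
For each, compute codeword c = mG in F_2^5, then tally its weight.
  m = 00 → c = 00000, weight = 0.
  m = 10 → c = 11111, weight = 5.
  m = 01 → c = 01110, weight = 3.
  m = 11 → c = 10001, weight = 2.
Tally weights:
  weight 0: 1 codewords.
  weight 2: 1 codewords.
  weight 3: 1 codewords.
  weight 5: 1 codewords.
Minimum distance d = smallest w > 0 with A_w > 0 = 2.
Sanity: Σ A_w = 4 = 2^2 = 4 ✓.


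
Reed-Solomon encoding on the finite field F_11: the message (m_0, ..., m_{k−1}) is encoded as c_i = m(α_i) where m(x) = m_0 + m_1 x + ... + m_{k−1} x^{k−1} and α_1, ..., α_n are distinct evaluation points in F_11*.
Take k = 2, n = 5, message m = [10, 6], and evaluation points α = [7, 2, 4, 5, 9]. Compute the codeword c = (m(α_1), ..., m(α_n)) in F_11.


c = [8, 0, 1, 7, 9]

Message polynomial: m(x) = 10 + 6·x (mod 11).
For each evaluation point α_i, compute m(α_i) mod 11:
  α_1 = 7: Horner steps 6 → 8, so m(7) = 8.
  α_2 = 2: Horner steps 6 → 0, so m(2) = 0.
  α_3 = 4: Horner steps 6 → 1, so m(4) = 1.
  α_4 = 5: Horner steps 6 → 7, so m(5) = 7.
  α_5 = 9: Horner steps 6 → 9, so m(9) = 9.
Codeword c = [8, 0, 1, 7, 9] ∈ F_11^5.


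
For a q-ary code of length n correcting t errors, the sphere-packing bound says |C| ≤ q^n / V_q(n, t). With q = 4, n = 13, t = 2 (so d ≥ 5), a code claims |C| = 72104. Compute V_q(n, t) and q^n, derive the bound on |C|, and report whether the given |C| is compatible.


V_q(n, t) = 742, q^n = 67108864, Hamming bound = 90443, |C| = 72104 ≤ bound (satisfied).

Step 1: Compute V_q(n, t) = Σ_{j=0}^2 C(n, j) (q−1)^j.
  j = 0: C(13,0)·(3)^0 = 1·1 = 1.
  j = 1: C(13,1)·(3)^1 = 13·3 = 39.
  j = 2: C(13,2)·(3)^2 = 78·9 = 702.
  V_q(n, t) = 1 + 39 + 702 = 742.
Step 2: q^n = 4^13 = 67108864.
Step 3: Hamming bound ⌊q^n / V_q(n,t)⌋ = ⌊67108864/742⌋ = 90443.
Step 4: Compare |C| = 72104 to 90443: satisfied.
The claimed |C| lies below the Hamming bound.


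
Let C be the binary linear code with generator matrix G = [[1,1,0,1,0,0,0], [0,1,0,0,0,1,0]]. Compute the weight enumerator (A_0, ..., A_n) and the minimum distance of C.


Weight distribution: A_0 = 1, A_2 = 1, A_3 = 2. Minimum distance d = 2.

Enumerate all 2^2 = 4 messages m ∈ F_2^2.
For each, compute codeword c = mG in F_2^7, then tally its weight.
  m = 00 → c = 0000000, weight = 0.
  m = 10 → c = 1101000, weight = 3.
  m = 01 → c = 0100010, weight = 2.
  m = 11 → c = 1001010, weight = 3.
Tally weights:
  weight 0: 1 codewords.
  weight 2: 1 codewords.
  weight 3: 2 codewords.
Minimum distance d = smallest w > 0 with A_w > 0 = 2.
Sanity: Σ A_w = 4 = 2^2 = 4 ✓.


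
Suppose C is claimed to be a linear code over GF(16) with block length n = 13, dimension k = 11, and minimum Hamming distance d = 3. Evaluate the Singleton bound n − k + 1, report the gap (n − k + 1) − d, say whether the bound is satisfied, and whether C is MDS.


Singleton RHS = n − k + 1 = 3, slack = 0, bound satisfied, MDS.

Singleton bound: d ≤ n − k + 1.
Here n = 13, k = 11, so n − k + 1 = 3.
Given d = 3, check d ≤ 3: YES.
Slack = (n − k + 1) − d = 0.
The code is MDS (slack = 0).
Description: the claimed parameters are [13, 11, 3]_16; such a code would be MDS (meets Singleton bound).


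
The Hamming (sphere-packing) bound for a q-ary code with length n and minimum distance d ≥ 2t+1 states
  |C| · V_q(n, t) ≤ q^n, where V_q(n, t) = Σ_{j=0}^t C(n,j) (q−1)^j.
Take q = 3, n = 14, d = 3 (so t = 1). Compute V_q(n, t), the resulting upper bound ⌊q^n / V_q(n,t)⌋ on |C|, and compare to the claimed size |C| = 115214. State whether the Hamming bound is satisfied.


V_q(n, t) = 29, q^n = 4782969, Hamming bound = 164929, |C| = 115214 ≤ bound (satisfied).

Step 1: Compute V_q(n, t) = Σ_{j=0}^1 C(n, j) (q−1)^j.
  j = 0: C(14,0)·(2)^0 = 1·1 = 1.
  j = 1: C(14,1)·(2)^1 = 14·2 = 28.
  V_q(n, t) = 1 + 28 = 29.
Step 2: q^n = 3^14 = 4782969.
Step 3: Hamming bound ⌊q^n / V_q(n,t)⌋ = ⌊4782969/29⌋ = 164929.
Step 4: Compare |C| = 115214 to 164929: satisfied.
The claimed |C| lies below the Hamming bound.


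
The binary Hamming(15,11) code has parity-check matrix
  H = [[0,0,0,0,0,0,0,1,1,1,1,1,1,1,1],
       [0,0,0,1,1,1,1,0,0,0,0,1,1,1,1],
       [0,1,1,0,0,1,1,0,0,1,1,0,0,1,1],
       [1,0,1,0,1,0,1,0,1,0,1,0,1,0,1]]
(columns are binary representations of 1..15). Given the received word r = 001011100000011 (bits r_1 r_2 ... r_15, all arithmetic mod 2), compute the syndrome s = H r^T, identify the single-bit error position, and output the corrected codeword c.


s = (0, 1, 1, 0)^T, error position = 6, corrected codeword c = 001010100000011

Compute s = H r^T mod 2 one row at a time:
  s_1 = 0 + 0 + 0 + 0 + 0 + 0 + 1 + 1 = 2 ≡ 0 (mod 2).
  s_2 = 0 + 1 + 1 + 1 + 0 + 0 + 1 + 1 = 5 ≡ 1 (mod 2).
  s_3 = 0 + 1 + 1 + 1 + 0 + 0 + 1 + 1 = 5 ≡ 1 (mod 2).
  s_4 = 0 + 1 + 1 + 1 + 0 + 0 + 0 + 1 = 4 ≡ 0 (mod 2).
s = (0, 1, 1, 0)^T — this equals column 6 of H (binary 0110), so error is at position 6.
Correct: flip bit 6 of r = 001011100000011 to get c = 001010100000011.


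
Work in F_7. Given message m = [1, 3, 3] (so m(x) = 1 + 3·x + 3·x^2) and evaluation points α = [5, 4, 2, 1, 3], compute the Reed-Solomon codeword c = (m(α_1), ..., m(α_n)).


c = [0, 5, 5, 0, 2]

Message polynomial: m(x) = 1 + 3·x + 3·x^2 (mod 7).
For each evaluation point α_i, compute m(α_i) mod 7:
  α_1 = 5: Horner steps 3 → 4 → 0, so m(5) = 0.
  α_2 = 4: Horner steps 3 → 1 → 5, so m(4) = 5.
  α_3 = 2: Horner steps 3 → 2 → 5, so m(2) = 5.
  α_4 = 1: Horner steps 3 → 6 → 0, so m(1) = 0.
  α_5 = 3: Horner steps 3 → 5 → 2, so m(3) = 2.
Codeword c = [0, 5, 5, 0, 2] ∈ F_7^5.


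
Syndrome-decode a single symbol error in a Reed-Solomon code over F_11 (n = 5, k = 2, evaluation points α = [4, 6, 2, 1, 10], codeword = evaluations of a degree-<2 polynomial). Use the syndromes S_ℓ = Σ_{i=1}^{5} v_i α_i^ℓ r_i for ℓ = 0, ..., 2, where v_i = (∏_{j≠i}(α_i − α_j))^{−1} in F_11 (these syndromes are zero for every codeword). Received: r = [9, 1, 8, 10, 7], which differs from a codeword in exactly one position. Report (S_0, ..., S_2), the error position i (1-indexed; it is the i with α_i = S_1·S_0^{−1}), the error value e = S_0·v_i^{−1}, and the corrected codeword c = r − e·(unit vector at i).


S = (1, 2, 4), error at position 3, error magnitude e = 2, c = [9, 1, 6, 10, 7].

Step 1: column multipliers v_i = (∏_{j≠i}(α_i − α_j))^{−1} mod 11.
  i = 1 (α = 4): (4−6)(4−2)(4−1)(4−10) = (−2)·2·3·(−6) = 72 ≡ 6, so v_1 = 6^{−1} = 2 (mod 11).
  i = 2 (α = 6): (6−4)(6−2)(6−1)(6−10) = 2·4·5·(−4) = −160 ≡ 5, so v_2 = 5^{−1} = 9 (mod 11).
  i = 3 (α = 2): (2−4)(2−6)(2−1)(2−10) = (−2)·(−4)·1·(−8) = −64 ≡ 2, so v_3 = 2^{−1} = 6 (mod 11).
  i = 4 (α = 1): (1−4)(1−6)(1−2)(1−10) = (−3)·(−5)·(−1)·(−9) = 135 ≡ 3, so v_4 = 3^{−1} = 4 (mod 11).
  i = 5 (α = 10): (10−4)(10−6)(10−2)(10−1) = 6·4·8·9 = 1728 ≡ 1, so v_5 = 1^{−1} = 1 (mod 11).
  v = [2, 9, 6, 4, 1].
Step 2: syndromes of r = [9, 1, 8, 10, 7] (all sums mod 11).
  S_0 = Σ v_i r_i = 2·9 + 9·1 + 6·8 + 4·10 + 1·7 = 122 ≡ 1.
  S_1 = Σ v_i α_i r_i = 2·4·9 + 9·6·1 + 6·2·8 + 4·1·10 + 1·10·7 = 332 ≡ 2.
  α_i^2 mod 11 = [5, 3, 4, 1, 1].
  S_2 = Σ v_i α_i^2 r_i = 2·5·9 + 9·3·1 + 6·4·8 + 4·1·10 + 1·1·7 = 356 ≡ 4.
  S = (1, 2, 4) ≠ 0, so r is not a codeword (an error is present).
Step 3: locate the error. For a single error e at position i, S_ℓ = v_i·e·α_i^ℓ, so α_err = S_1/S_0.
  S_0^{−1} = 1^{−1} = 1 (mod 11), so α_err = 2·1 = 2 ≡ 2 = α_3. Error position i = 3.
  Consistency check: S_2/S_1 = 4·6 = 24 ≡ 2 = α_err ✓ (single-error assumption holds).
Step 4: error magnitude e = S_0/v_3 = S_0·∏_{j≠3}(α_3 − α_j) = 1·2 = 2 ≡ 2 (mod 11).
Step 5: correct position 3: c_3 = r_3 − e = 8 − 2 ≡ 6 (mod 11). Hence c = [9, 1, 6, 10, 7].
  Check: interpolating c through the α_i gives m(x) = 3 + 7·x (degree < 2) with m(α_i) = c_i for every i, so c is indeed a codeword.


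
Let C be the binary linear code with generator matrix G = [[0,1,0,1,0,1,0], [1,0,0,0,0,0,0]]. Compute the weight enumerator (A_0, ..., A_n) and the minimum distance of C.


Weight distribution: A_0 = 1, A_1 = 1, A_3 = 1, A_4 = 1. Minimum distance d = 1.

Enumerate all 2^2 = 4 messages m ∈ F_2^2.
For each, compute codeword c = mG in F_2^7, then tally its weight.
  m = 00 → c = 0000000, weight = 0.
  m = 10 → c = 0101010, weight = 3.
  m = 01 → c = 1000000, weight = 1.
  m = 11 → c = 1101010, weight = 4.
Tally weights:
  weight 0: 1 codewords.
  weight 1: 1 codewords.
  weight 3: 1 codewords.
  weight 4: 1 codewords.
Minimum distance d = smallest w > 0 with A_w > 0 = 1.
Sanity: Σ A_w = 4 = 2^2 = 4 ✓.


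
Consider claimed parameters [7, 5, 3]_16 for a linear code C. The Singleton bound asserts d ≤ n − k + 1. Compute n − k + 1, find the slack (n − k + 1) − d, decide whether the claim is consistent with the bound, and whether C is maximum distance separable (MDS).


Singleton RHS = n − k + 1 = 3, slack = 0, bound satisfied, MDS.

Singleton bound: d ≤ n − k + 1.
Here n = 7, k = 5, so n − k + 1 = 3.
Given d = 3, check d ≤ 3: YES.
Slack = (n − k + 1) − d = 0.
The code is MDS (slack = 0).
Description: the claimed parameters are [7, 5, 3]_16; such a code would be MDS (meets Singleton bound).


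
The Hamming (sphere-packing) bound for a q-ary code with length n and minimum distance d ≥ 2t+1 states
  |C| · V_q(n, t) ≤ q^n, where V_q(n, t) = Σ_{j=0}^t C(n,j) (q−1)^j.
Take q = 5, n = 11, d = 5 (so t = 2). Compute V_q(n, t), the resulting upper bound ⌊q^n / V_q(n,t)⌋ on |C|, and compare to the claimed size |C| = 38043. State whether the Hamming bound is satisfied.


V_q(n, t) = 925, q^n = 48828125, Hamming bound = 52787, |C| = 38043 ≤ bound (satisfied).

Step 1: Compute V_q(n, t) = Σ_{j=0}^2 C(n, j) (q−1)^j.
  j = 0: C(11,0)·(4)^0 = 1·1 = 1.
  j = 1: C(11,1)·(4)^1 = 11·4 = 44.
  j = 2: C(11,2)·(4)^2 = 55·16 = 880.
  V_q(n, t) = 1 + 44 + 880 = 925.
Step 2: q^n = 5^11 = 48828125.
Step 3: Hamming bound ⌊q^n / V_q(n,t)⌋ = ⌊48828125/925⌋ = 52787.
Step 4: Compare |C| = 38043 to 52787: satisfied.
The claimed |C| lies below the Hamming bound.


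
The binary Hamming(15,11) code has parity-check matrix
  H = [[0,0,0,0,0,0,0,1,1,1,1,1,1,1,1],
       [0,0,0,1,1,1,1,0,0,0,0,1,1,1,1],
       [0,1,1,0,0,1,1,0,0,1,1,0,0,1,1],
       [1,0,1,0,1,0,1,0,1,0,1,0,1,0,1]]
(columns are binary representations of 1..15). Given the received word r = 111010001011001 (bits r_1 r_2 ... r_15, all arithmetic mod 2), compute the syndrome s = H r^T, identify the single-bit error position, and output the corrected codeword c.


s = (0, 1, 0, 0)^T, error position = 4, corrected codeword c = 111110001011001

Compute s = H r^T mod 2 one row at a time:
  s_1 = 0 + 1 + 0 + 1 + 1 + 0 + 0 + 1 = 4 ≡ 0 (mod 2).
  s_2 = 0 + 1 + 0 + 0 + 1 + 0 + 0 + 1 = 3 ≡ 1 (mod 2).
  s_3 = 1 + 1 + 0 + 0 + 0 + 1 + 0 + 1 = 4 ≡ 0 (mod 2).
  s_4 = 1 + 1 + 1 + 0 + 1 + 1 + 0 + 1 = 6 ≡ 0 (mod 2).
s = (0, 1, 0, 0)^T — this equals column 4 of H (binary 0100), so error is at position 4.
Correct: flip bit 4 of r = 111010001011001 to get c = 111110001011001.


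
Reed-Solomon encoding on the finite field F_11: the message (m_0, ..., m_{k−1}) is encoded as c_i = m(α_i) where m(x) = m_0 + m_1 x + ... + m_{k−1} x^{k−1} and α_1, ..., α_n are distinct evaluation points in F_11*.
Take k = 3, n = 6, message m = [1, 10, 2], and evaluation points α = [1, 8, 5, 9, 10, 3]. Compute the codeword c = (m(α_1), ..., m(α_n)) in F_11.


c = [2, 0, 2, 0, 4, 5]

Message polynomial: m(x) = 1 + 10·x + 2·x^2 (mod 11).
For each evaluation point α_i, compute m(α_i) mod 11:
  α_1 = 1: Horner steps 2 → 1 → 2, so m(1) = 2.
  α_2 = 8: Horner steps 2 → 4 → 0, so m(8) = 0.
  α_3 = 5: Horner steps 2 → 9 → 2, so m(5) = 2.
  α_4 = 9: Horner steps 2 → 6 → 0, so m(9) = 0.
  α_5 = 10: Horner steps 2 → 8 → 4, so m(10) = 4.
  α_6 = 3: Horner steps 2 → 5 → 5, so m(3) = 5.
Codeword c = [2, 0, 2, 0, 4, 5] ∈ F_11^6.


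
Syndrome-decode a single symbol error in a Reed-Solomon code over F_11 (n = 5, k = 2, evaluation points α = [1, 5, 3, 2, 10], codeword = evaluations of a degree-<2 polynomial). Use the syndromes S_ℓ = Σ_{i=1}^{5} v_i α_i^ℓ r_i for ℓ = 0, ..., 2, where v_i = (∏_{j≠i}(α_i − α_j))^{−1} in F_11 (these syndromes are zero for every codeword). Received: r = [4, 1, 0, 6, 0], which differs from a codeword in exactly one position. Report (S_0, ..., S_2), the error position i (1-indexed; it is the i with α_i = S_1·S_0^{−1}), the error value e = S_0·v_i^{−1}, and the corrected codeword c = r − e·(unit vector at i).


S = (6, 7, 10), error at position 3, error magnitude e = 3, c = [4, 1, 8, 6, 0].

Step 1: column multipliers v_i = (∏_{j≠i}(α_i − α_j))^{−1} mod 11.
  i = 1 (α = 1): (1−5)(1−3)(1−2)(1−10) = (−4)·(−2)·(−1)·(−9) = 72 ≡ 6, so v_1 = 6^{−1} = 2 (mod 11).
  i = 2 (α = 5): (5−1)(5−3)(5−2)(5−10) = 4·2·3·(−5) = −120 ≡ 1, so v_2 = 1^{−1} = 1 (mod 11).
  i = 3 (α = 3): (3−1)(3−5)(3−2)(3−10) = 2·(−2)·1·(−7) = 28 ≡ 6, so v_3 = 6^{−1} = 2 (mod 11).
  i = 4 (α = 2): (2−1)(2−5)(2−3)(2−10) = 1·(−3)·(−1)·(−8) = −24 ≡ 9, so v_4 = 9^{−1} = 5 (mod 11).
  i = 5 (α = 10): (10−1)(10−5)(10−3)(10−2) = 9·5·7·8 = 2520 ≡ 1, so v_5 = 1^{−1} = 1 (mod 11).
  v = [2, 1, 2, 5, 1].
Step 2: syndromes of r = [4, 1, 0, 6, 0] (all sums mod 11).
  S_0 = Σ v_i r_i = 2·4 + 1·1 + 2·0 + 5·6 + 1·0 = 39 ≡ 6.
  S_1 = Σ v_i α_i r_i = 2·1·4 + 1·5·1 + 2·3·0 + 5·2·6 + 1·10·0 = 73 ≡ 7.
  α_i^2 mod 11 = [1, 3, 9, 4, 1].
  S_2 = Σ v_i α_i^2 r_i = 2·1·4 + 1·3·1 + 2·9·0 + 5·4·6 + 1·1·0 = 131 ≡ 10.
  S = (6, 7, 10) ≠ 0, so r is not a codeword (an error is present).
Step 3: locate the error. For a single error e at position i, S_ℓ = v_i·e·α_i^ℓ, so α_err = S_1/S_0.
  S_0^{−1} = 6^{−1} = 2 (mod 11), so α_err = 7·2 = 14 ≡ 3 = α_3. Error position i = 3.
  Consistency check: S_2/S_1 = 10·8 = 80 ≡ 3 = α_err ✓ (single-error assumption holds).
Step 4: error magnitude e = S_0/v_3 = S_0·∏_{j≠3}(α_3 − α_j) = 6·6 = 36 ≡ 3 (mod 11).
Step 5: correct position 3: c_3 = r_3 − e = 0 − 3 ≡ 8 (mod 11). Hence c = [4, 1, 8, 6, 0].
  Check: interpolating c through the α_i gives m(x) = 2 + 2·x (degree < 2) with m(α_i) = c_i for every i, so c is indeed a codeword.


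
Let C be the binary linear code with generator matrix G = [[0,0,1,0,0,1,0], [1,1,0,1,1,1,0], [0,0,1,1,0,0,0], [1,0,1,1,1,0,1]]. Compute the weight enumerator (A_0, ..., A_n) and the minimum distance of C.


Weight distribution: A_0 = 1, A_2 = 4, A_3 = 2, A_4 = 3, A_5 = 6. Minimum distance d = 2.

Enumerate all 2^4 = 16 messages m ∈ F_2^4.
For each, compute codeword c = mG in F_2^7, then tally its weight.
  m = 0000 → c = 0000000, weight = 0.
  m = 1000 → c = 0010010, weight = 2.
  m = 0100 → c = 1101110, weight = 5.
  m = 1100 → c = 1111100, weight = 5.
  m = 0010 → c = 0011000, weight = 2.
  m = 1010 → c = 0001010, weight = 2.
  m = 0110 → c = 1110110, weight = 5.
  m = 1110 → c = 1100100, weight = 3.
  m = 0001 → c = 1011101, weight = 5.
  m = 1001 → c = 1001111, weight = 5.
  m = 0101 → c = 0110011, weight = 4.
  m = 1101 → c = 0100001, weight = 2.
  m = 0011 → c = 1000101, weight = 3.
  m = 1011 → c = 1010111, weight = 5.
  m = 0111 → c = 0101011, weight = 4.
  m = 1111 → c = 0111001, weight = 4.
Tally weights:
  weight 0: 1 codewords.
  weight 2: 4 codewords.
  weight 3: 2 codewords.
  weight 4: 3 codewords.
  weight 5: 6 codewords.
Minimum distance d = smallest w > 0 with A_w > 0 = 2.
Sanity: Σ A_w = 16 = 2^4 = 16 ✓.


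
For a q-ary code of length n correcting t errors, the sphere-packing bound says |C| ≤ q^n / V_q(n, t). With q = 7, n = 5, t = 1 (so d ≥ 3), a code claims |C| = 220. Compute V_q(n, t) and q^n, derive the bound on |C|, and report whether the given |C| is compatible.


V_q(n, t) = 31, q^n = 16807, Hamming bound = 542, |C| = 220 ≤ bound (satisfied).

Step 1: Compute V_q(n, t) = Σ_{j=0}^1 C(n, j) (q−1)^j.
  j = 0: C(5,0)·(6)^0 = 1·1 = 1.
  j = 1: C(5,1)·(6)^1 = 5·6 = 30.
  V_q(n, t) = 1 + 30 = 31.
Step 2: q^n = 7^5 = 16807.
Step 3: Hamming bound ⌊q^n / V_q(n,t)⌋ = ⌊16807/31⌋ = 542.
Step 4: Compare |C| = 220 to 542: satisfied.
The claimed |C| lies below the Hamming bound.


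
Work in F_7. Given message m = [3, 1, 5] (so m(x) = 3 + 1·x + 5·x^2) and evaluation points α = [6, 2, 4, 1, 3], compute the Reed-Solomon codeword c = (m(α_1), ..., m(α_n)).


c = [0, 4, 3, 2, 2]

Message polynomial: m(x) = 3 + 1·x + 5·x^2 (mod 7).
For each evaluation point α_i, compute m(α_i) mod 7:
  α_1 = 6: Horner steps 5 → 3 → 0, so m(6) = 0.
  α_2 = 2: Horner steps 5 → 4 → 4, so m(2) = 4.
  α_3 = 4: Horner steps 5 → 0 → 3, so m(4) = 3.
  α_4 = 1: Horner steps 5 → 6 → 2, so m(1) = 2.
  α_5 = 3: Horner steps 5 → 2 → 2, so m(3) = 2.
Codeword c = [0, 4, 3, 2, 2] ∈ F_7^5.


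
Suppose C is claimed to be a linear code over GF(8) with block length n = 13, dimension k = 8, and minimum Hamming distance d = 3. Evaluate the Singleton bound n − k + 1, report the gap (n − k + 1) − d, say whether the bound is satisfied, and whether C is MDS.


Singleton RHS = n − k + 1 = 6, slack = 3, bound satisfied, not MDS.

Singleton bound: d ≤ n − k + 1.
Here n = 13, k = 8, so n − k + 1 = 6.
Given d = 3, check d ≤ 6: YES.
Slack = (n − k + 1) − d = 3.
The code is NOT MDS (slack = 3 > 0).
Description: the claimed parameters are [13, 8, 3]_8; such a code would be non-MDS.


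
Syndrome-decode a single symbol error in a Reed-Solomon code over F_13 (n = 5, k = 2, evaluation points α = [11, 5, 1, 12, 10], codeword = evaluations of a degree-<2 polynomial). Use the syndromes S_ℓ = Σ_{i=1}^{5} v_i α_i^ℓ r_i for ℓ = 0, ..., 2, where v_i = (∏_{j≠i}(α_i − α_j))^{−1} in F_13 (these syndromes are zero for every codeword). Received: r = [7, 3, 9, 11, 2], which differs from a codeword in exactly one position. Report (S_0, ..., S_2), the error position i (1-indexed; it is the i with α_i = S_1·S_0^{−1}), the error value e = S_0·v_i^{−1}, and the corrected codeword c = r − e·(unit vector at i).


S = (7, 6, 7), error at position 4, error magnitude e = 12, c = [7, 3, 9, 12, 2].

Step 1: column multipliers v_i = (∏_{j≠i}(α_i − α_j))^{−1} mod 13.
  i = 1 (α = 11): (11−5)(11−1)(11−12)(11−10) = 6·10·(−1)·1 = −60 ≡ 5, so v_1 = 5^{−1} = 8 (mod 13).
  i = 2 (α = 5): (5−11)(5−1)(5−12)(5−10) = (−6)·4·(−7)·(−5) = −840 ≡ 5, so v_2 = 5^{−1} = 8 (mod 13).
  i = 3 (α = 1): (1−11)(1−5)(1−12)(1−10) = (−10)·(−4)·(−11)·(−9) = 3960 ≡ 8, so v_3 = 8^{−1} = 5 (mod 13).
  i = 4 (α = 12): (12−11)(12−5)(12−1)(12−10) = 1·7·11·2 = 154 ≡ 11, so v_4 = 11^{−1} = 6 (mod 13).
  i = 5 (α = 10): (10−11)(10−5)(10−1)(10−12) = (−1)·5·9·(−2) = 90 ≡ 12, so v_5 = 12^{−1} = 12 (mod 13).
  v = [8, 8, 5, 6, 12].
Step 2: syndromes of r = [7, 3, 9, 11, 2] (all sums mod 13).
  S_0 = Σ v_i r_i = 8·7 + 8·3 + 5·9 + 6·11 + 12·2 = 215 ≡ 7.
  S_1 = Σ v_i α_i r_i = 8·11·7 + 8·5·3 + 5·1·9 + 6·12·11 + 12·10·2 = 1813 ≡ 6.
  α_i^2 mod 13 = [4, 12, 1, 1, 9].
  S_2 = Σ v_i α_i^2 r_i = 8·4·7 + 8·12·3 + 5·1·9 + 6·1·11 + 12·9·2 = 839 ≡ 7.
  S = (7, 6, 7) ≠ 0, so r is not a codeword (an error is present).
Step 3: locate the error. For a single error e at position i, S_ℓ = v_i·e·α_i^ℓ, so α_err = S_1/S_0.
  S_0^{−1} = 7^{−1} = 2 (mod 13), so α_err = 6·2 = 12 ≡ 12 = α_4. Error position i = 4.
  Consistency check: S_2/S_1 = 7·11 = 77 ≡ 12 = α_err ✓ (single-error assumption holds).
Step 4: error magnitude e = S_0/v_4 = S_0·∏_{j≠4}(α_4 − α_j) = 7·11 = 77 ≡ 12 (mod 13).
Step 5: correct position 4: c_4 = r_4 − e = 11 − 12 ≡ 12 (mod 13). Hence c = [7, 3, 9, 12, 2].
  Check: interpolating c through the α_i gives m(x) = 4 + 5·x (degree < 2) with m(α_i) = c_i for every i, so c is indeed a codeword.


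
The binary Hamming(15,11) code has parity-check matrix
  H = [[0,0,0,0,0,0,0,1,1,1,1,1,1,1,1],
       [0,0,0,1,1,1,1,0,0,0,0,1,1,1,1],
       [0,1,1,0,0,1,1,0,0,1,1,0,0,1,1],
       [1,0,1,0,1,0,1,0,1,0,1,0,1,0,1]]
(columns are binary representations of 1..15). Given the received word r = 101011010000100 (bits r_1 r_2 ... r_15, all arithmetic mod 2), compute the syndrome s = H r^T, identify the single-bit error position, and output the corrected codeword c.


s = (0, 1, 0, 0)^T, error position = 4, corrected codeword c = 101111010000100

Compute s = H r^T mod 2 one row at a time:
  s_1 = 1 + 0 + 0 + 0 + 0 + 1 + 0 + 0 = 2 ≡ 0 (mod 2).
  s_2 = 0 + 1 + 1 + 0 + 0 + 1 + 0 + 0 = 3 ≡ 1 (mod 2).
  s_3 = 0 + 1 + 1 + 0 + 0 + 0 + 0 + 0 = 2 ≡ 0 (mod 2).
  s_4 = 1 + 1 + 1 + 0 + 0 + 0 + 1 + 0 = 4 ≡ 0 (mod 2).
s = (0, 1, 0, 0)^T — this equals column 4 of H (binary 0100), so error is at position 4.
Correct: flip bit 4 of r = 101011010000100 to get c = 101111010000100.


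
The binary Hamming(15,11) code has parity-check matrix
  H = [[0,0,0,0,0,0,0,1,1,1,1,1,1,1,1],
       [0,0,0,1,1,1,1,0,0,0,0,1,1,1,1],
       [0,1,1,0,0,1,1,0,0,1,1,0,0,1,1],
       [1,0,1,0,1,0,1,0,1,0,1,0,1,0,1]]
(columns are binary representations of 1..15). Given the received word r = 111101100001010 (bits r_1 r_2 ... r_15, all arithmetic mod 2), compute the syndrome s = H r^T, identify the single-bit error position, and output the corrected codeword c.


s = (0, 1, 1, 1)^T, error position = 7, corrected codeword c = 111101000001010

Compute s = H r^T mod 2 one row at a time:
  s_1 = 0 + 0 + 0 + 0 + 1 + 0 + 1 + 0 = 2 ≡ 0 (mod 2).
  s_2 = 1 + 0 + 1 + 1 + 1 + 0 + 1 + 0 = 5 ≡ 1 (mod 2).
  s_3 = 1 + 1 + 1 + 1 + 0 + 0 + 1 + 0 = 5 ≡ 1 (mod 2).
  s_4 = 1 + 1 + 0 + 1 + 0 + 0 + 0 + 0 = 3 ≡ 1 (mod 2).
s = (0, 1, 1, 1)^T — this equals column 7 of H (binary 0111), so error is at position 7.
Correct: flip bit 7 of r = 111101100001010 to get c = 111101000001010.


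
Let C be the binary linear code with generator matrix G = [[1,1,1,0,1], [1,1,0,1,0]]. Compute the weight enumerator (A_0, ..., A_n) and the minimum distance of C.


Weight distribution: A_0 = 1, A_3 = 2, A_4 = 1. Minimum distance d = 3.

Enumerate all 2^2 = 4 messages m ∈ F_2^2.
For each, compute codeword c = mG in F_2^5, then tally its weight.
  m = 00 → c = 00000, weight = 0.
  m = 10 → c = 11101, weight = 4.
  m = 01 → c = 11010, weight = 3.
  m = 11 → c = 00111, weight = 3.
Tally weights:
  weight 0: 1 codewords.
  weight 3: 2 codewords.
  weight 4: 1 codewords.
Minimum distance d = smallest w > 0 with A_w > 0 = 3.
Sanity: Σ A_w = 4 = 2^2 = 4 ✓.


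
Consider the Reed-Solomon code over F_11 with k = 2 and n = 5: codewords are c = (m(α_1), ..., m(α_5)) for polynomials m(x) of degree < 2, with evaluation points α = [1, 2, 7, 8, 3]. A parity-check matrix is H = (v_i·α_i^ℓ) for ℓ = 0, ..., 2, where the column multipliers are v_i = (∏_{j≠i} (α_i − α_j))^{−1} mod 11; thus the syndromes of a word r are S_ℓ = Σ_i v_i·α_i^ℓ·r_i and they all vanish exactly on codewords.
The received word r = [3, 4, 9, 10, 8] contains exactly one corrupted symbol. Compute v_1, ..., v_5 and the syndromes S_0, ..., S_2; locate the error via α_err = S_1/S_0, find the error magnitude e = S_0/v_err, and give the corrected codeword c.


S = (2, 6, 7), error at position 5, error magnitude e = 3, c = [3, 4, 9, 10, 5].

Step 1: column multipliers v_i = (∏_{j≠i}(α_i − α_j))^{−1} mod 11.
  i = 1 (α = 1): (1−2)(1−7)(1−8)(1−3) = (−1)·(−6)·(−7)·(−2) = 84 ≡ 7, so v_1 = 7^{−1} = 8 (mod 11).
  i = 2 (α = 2): (2−1)(2−7)(2−8)(2−3) = 1·(−5)·(−6)·(−1) = −30 ≡ 3, so v_2 = 3^{−1} = 4 (mod 11).
  i = 3 (α = 7): (7−1)(7−2)(7−8)(7−3) = 6·5·(−1)·4 = −120 ≡ 1, so v_3 = 1^{−1} = 1 (mod 11).
  i = 4 (α = 8): (8−1)(8−2)(8−7)(8−3) = 7·6·1·5 = 210 ≡ 1, so v_4 = 1^{−1} = 1 (mod 11).
  i = 5 (α = 3): (3−1)(3−2)(3−7)(3−8) = 2·1·(−4)·(−5) = 40 ≡ 7, so v_5 = 7^{−1} = 8 (mod 11).
  v = [8, 4, 1, 1, 8].
Step 2: syndromes of r = [3, 4, 9, 10, 8] (all sums mod 11).
  S_0 = Σ v_i r_i = 8·3 + 4·4 + 1·9 + 1·10 + 8·8 = 123 ≡ 2.
  S_1 = Σ v_i α_i r_i = 8·1·3 + 4·2·4 + 1·7·9 + 1·8·10 + 8·3·8 = 391 ≡ 6.
  α_i^2 mod 11 = [1, 4, 5, 9, 9].
  S_2 = Σ v_i α_i^2 r_i = 8·1·3 + 4·4·4 + 1·5·9 + 1·9·10 + 8·9·8 = 799 ≡ 7.
  S = (2, 6, 7) ≠ 0, so r is not a codeword (an error is present).
Step 3: locate the error. For a single error e at position i, S_ℓ = v_i·e·α_i^ℓ, so α_err = S_1/S_0.
  S_0^{−1} = 2^{−1} = 6 (mod 11), so α_err = 6·6 = 36 ≡ 3 = α_5. Error position i = 5.
  Consistency check: S_2/S_1 = 7·2 = 14 ≡ 3 = α_err ✓ (single-error assumption holds).
Step 4: error magnitude e = S_0/v_5 = S_0·∏_{j≠5}(α_5 − α_j) = 2·7 = 14 ≡ 3 (mod 11).
Step 5: correct position 5: c_5 = r_5 − e = 8 − 3 ≡ 5 (mod 11). Hence c = [3, 4, 9, 10, 5].
  Check: interpolating c through the α_i gives m(x) = 2 + 1·x (degree < 2) with m(α_i) = c_i for every i, so c is indeed a codeword.


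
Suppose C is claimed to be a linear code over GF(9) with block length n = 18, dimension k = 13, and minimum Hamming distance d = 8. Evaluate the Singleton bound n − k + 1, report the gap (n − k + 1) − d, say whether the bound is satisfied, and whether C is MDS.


Singleton RHS = n − k + 1 = 6, slack = -2, bound violated (no such code; not MDS).

Singleton bound: d ≤ n − k + 1.
Here n = 18, k = 13, so n − k + 1 = 6.
Given d = 8, check d ≤ 6: NO.
Slack = (n − k + 1) − d = -2.
The slack is negative: d = 8 exceeds n − k + 1 = 6 by 2, so the Singleton bound is violated and no linear [18, 13, 8]_9 code can exist. In particular it is not MDS (MDS requires d = n − k + 1 exactly).
Description: the claimed parameters are [18, 13, 8]_9; such a code would be impossible (violates the Singleton bound).


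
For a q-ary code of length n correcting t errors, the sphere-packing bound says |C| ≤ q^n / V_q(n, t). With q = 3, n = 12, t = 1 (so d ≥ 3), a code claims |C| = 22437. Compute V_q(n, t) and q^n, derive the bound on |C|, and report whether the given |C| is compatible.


V_q(n, t) = 25, q^n = 531441, Hamming bound = 21257, |C| = 22437 > bound (violated).

Step 1: Compute V_q(n, t) = Σ_{j=0}^1 C(n, j) (q−1)^j.
  j = 0: C(12,0)·(2)^0 = 1·1 = 1.
  j = 1: C(12,1)·(2)^1 = 12·2 = 24.
  V_q(n, t) = 1 + 24 = 25.
Step 2: q^n = 3^12 = 531441.
Step 3: Hamming bound ⌊q^n / V_q(n,t)⌋ = ⌊531441/25⌋ = 21257.
Step 4: Compare |C| = 22437 to 21257: violated.
The claimed |C| lies above the Hamming bound, so no 3-ary code of length 12 with d ≥ 3 can have 22437 codewords.


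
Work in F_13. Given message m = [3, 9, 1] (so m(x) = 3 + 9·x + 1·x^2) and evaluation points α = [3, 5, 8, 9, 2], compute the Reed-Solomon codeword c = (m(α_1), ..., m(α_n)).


c = [0, 8, 9, 9, 12]

Message polynomial: m(x) = 3 + 9·x + 1·x^2 (mod 13).
For each evaluation point α_i, compute m(α_i) mod 13:
  α_1 = 3: Horner steps 1 → 12 → 0, so m(3) = 0.
  α_2 = 5: Horner steps 1 → 1 → 8, so m(5) = 8.
  α_3 = 8: Horner steps 1 → 4 → 9, so m(8) = 9.
  α_4 = 9: Horner steps 1 → 5 → 9, so m(9) = 9.
  α_5 = 2: Horner steps 1 → 11 → 12, so m(2) = 12.
Codeword c = [0, 8, 9, 9, 12] ∈ F_13^5.


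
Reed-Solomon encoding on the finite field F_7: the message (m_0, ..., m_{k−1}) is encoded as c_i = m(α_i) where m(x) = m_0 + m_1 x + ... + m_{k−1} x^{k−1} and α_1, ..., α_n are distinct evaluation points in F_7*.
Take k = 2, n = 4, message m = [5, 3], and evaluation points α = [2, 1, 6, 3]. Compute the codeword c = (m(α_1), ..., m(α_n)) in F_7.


c = [4, 1, 2, 0]

Message polynomial: m(x) = 5 + 3·x (mod 7).
For each evaluation point α_i, compute m(α_i) mod 7:
  α_1 = 2: Horner steps 3 → 4, so m(2) = 4.
  α_2 = 1: Horner steps 3 → 1, so m(1) = 1.
  α_3 = 6: Horner steps 3 → 2, so m(6) = 2.
  α_4 = 3: Horner steps 3 → 0, so m(3) = 0.
Codeword c = [4, 1, 2, 0] ∈ F_7^4.


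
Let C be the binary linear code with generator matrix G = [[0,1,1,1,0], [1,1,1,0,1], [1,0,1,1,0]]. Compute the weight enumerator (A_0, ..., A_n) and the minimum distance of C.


Weight distribution: A_0 = 1, A_2 = 2, A_3 = 4, A_4 = 1. Minimum distance d = 2.

Enumerate all 2^3 = 8 messages m ∈ F_2^3.
For each, compute codeword c = mG in F_2^5, then tally its weight.
  m = 000 → c = 00000, weight = 0.
  m = 100 → c = 01110, weight = 3.
  m = 010 → c = 11101, weight = 4.
  m = 110 → c = 10011, weight = 3.
  m = 001 → c = 10110, weight = 3.
  m = 101 → c = 11000, weight = 2.
  m = 011 → c = 01011, weight = 3.
  m = 111 → c = 00101, weight = 2.
Tally weights:
  weight 0: 1 codewords.
  weight 2: 2 codewords.
  weight 3: 4 codewords.
  weight 4: 1 codewords.
Minimum distance d = smallest w > 0 with A_w > 0 = 2.
Sanity: Σ A_w = 8 = 2^3 = 8 ✓.


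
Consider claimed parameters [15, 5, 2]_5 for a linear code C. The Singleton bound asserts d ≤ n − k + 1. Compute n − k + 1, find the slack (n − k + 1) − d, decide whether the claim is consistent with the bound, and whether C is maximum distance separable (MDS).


Singleton RHS = n − k + 1 = 11, slack = 9, bound satisfied, not MDS.

Singleton bound: d ≤ n − k + 1.
Here n = 15, k = 5, so n − k + 1 = 11.
Given d = 2, check d ≤ 11: YES.
Slack = (n − k + 1) − d = 9.
The code is NOT MDS (slack = 9 > 0).
Description: the claimed parameters are [15, 5, 2]_5; such a code would be non-MDS.


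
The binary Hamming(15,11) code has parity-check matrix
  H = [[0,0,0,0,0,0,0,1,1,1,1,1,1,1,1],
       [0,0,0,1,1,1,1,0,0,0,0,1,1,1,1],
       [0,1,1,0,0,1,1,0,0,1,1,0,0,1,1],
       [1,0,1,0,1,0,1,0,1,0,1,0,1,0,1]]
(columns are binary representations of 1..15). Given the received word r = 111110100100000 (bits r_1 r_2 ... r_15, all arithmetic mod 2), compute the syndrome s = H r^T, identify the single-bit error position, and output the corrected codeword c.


s = (1, 1, 0, 0)^T, error position = 12, corrected codeword c = 111110100101000

Compute s = H r^T mod 2 one row at a time:
  s_1 = 0 + 0 + 1 + 0 + 0 + 0 + 0 + 0 = 1 ≡ 1 (mod 2).
  s_2 = 1 + 1 + 0 + 1 + 0 + 0 + 0 + 0 = 3 ≡ 1 (mod 2).
  s_3 = 1 + 1 + 0 + 1 + 1 + 0 + 0 + 0 = 4 ≡ 0 (mod 2).
  s_4 = 1 + 1 + 1 + 1 + 0 + 0 + 0 + 0 = 4 ≡ 0 (mod 2).
s = (1, 1, 0, 0)^T — this equals column 12 of H (binary 1100), so error is at position 12.
Correct: flip bit 12 of r = 111110100100000 to get c = 111110100101000.


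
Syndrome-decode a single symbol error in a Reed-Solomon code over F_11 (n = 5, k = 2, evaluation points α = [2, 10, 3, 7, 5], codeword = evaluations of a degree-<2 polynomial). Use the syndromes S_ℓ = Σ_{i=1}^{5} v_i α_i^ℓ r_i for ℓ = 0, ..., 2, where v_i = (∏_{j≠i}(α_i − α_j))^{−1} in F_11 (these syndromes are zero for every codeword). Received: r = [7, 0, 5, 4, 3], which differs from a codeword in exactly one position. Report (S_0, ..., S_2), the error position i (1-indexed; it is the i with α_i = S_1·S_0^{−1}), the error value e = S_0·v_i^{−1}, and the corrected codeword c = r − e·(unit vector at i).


S = (8, 2, 6), error at position 3, error magnitude e = 3, c = [7, 0, 2, 4, 3].

Step 1: column multipliers v_i = (∏_{j≠i}(α_i − α_j))^{−1} mod 11.
  i = 1 (α = 2): (2−10)(2−3)(2−7)(2−5) = (−8)·(−1)·(−5)·(−3) = 120 ≡ 10, so v_1 = 10^{−1} = 10 (mod 11).
  i = 2 (α = 10): (10−2)(10−3)(10−7)(10−5) = 8·7·3·5 = 840 ≡ 4, so v_2 = 4^{−1} = 3 (mod 11).
  i = 3 (α = 3): (3−2)(3−10)(3−7)(3−5) = 1·(−7)·(−4)·(−2) = −56 ≡ 10, so v_3 = 10^{−1} = 10 (mod 11).
  i = 4 (α = 7): (7−2)(7−10)(7−3)(7−5) = 5·(−3)·4·2 = −120 ≡ 1, so v_4 = 1^{−1} = 1 (mod 11).
  i = 5 (α = 5): (5−2)(5−10)(5−3)(5−7) = 3·(−5)·2·(−2) = 60 ≡ 5, so v_5 = 5^{−1} = 9 (mod 11).
  v = [10, 3, 10, 1, 9].
Step 2: syndromes of r = [7, 0, 5, 4, 3] (all sums mod 11).
  S_0 = Σ v_i r_i = 10·7 + 3·0 + 10·5 + 1·4 + 9·3 = 151 ≡ 8.
  S_1 = Σ v_i α_i r_i = 10·2·7 + 3·10·0 + 10·3·5 + 1·7·4 + 9·5·3 = 453 ≡ 2.
  α_i^2 mod 11 = [4, 1, 9, 5, 3].
  S_2 = Σ v_i α_i^2 r_i = 10·4·7 + 3·1·0 + 10·9·5 + 1·5·4 + 9·3·3 = 831 ≡ 6.
  S = (8, 2, 6) ≠ 0, so r is not a codeword (an error is present).
Step 3: locate the error. For a single error e at position i, S_ℓ = v_i·e·α_i^ℓ, so α_err = S_1/S_0.
  S_0^{−1} = 8^{−1} = 7 (mod 11), so α_err = 2·7 = 14 ≡ 3 = α_3. Error position i = 3.
  Consistency check: S_2/S_1 = 6·6 = 36 ≡ 3 = α_err ✓ (single-error assumption holds).
Step 4: error magnitude e = S_0/v_3 = S_0·∏_{j≠3}(α_3 − α_j) = 8·10 = 80 ≡ 3 (mod 11).
Step 5: correct position 3: c_3 = r_3 − e = 5 − 3 ≡ 2 (mod 11). Hence c = [7, 0, 2, 4, 3].
  Check: interpolating c through the α_i gives m(x) = 6 + 6·x (degree < 2) with m(α_i) = c_i for every i, so c is indeed a codeword.
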